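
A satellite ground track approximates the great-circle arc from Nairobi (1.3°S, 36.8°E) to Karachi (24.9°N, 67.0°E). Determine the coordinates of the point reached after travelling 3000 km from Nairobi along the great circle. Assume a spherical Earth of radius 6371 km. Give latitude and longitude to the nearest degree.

Write both endpoints as unit vectors p₁, p₂ with components (cos φ cos λ, cos φ sin λ, sin φ).
The central angle between the endpoints is δ = arccos(p₁·p₂) ≈ 0.685 rad (39.3°). The total great-circle distance is δ·R ≈ 0.685 × 6371 ≈ 4367 km, so the target fraction is f = 3000/4367 ≈ 0.687.
Interpolate at f ≈ 0.687 with slerp weights a = sin((1−f)δ)/sin δ ≈ 0.336, b = sin(fδ)/sin δ ≈ 0.717.
p = a·p₁ + b·p₂ ≈ (0.523, 0.800, 0.294); φ = arcsin(p_z) ≈ 17.11°, λ = atan2(p_y, p_x) ≈ 56.81°.

≈ 17°N, 57°E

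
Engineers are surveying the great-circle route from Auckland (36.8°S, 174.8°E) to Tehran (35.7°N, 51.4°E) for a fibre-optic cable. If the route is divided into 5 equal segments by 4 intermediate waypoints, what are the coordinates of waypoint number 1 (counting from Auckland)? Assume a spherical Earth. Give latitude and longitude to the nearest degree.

≈ (26°S, 146°E)

The haversine formula gives a central angle δ ≈ 2.357 rad (135.0°) between the endpoints.
Interpolate at f = 1/5 with slerp weights a = sin((1−f)δ)/sin δ ≈ 1.346, b = sin(fδ)/sin δ ≈ 0.643.
p = a·p₁ + b·p₂ ≈ (-0.747, 0.505, -0.431); φ = arcsin(p_z) ≈ -25.54°, λ = atan2(p_y, p_x) ≈ 145.93°.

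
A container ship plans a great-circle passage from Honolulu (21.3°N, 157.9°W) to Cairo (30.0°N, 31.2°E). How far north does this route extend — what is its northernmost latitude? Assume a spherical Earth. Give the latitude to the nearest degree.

The great circle lies in the plane with unit normal n̂ = (p₁ × p₂)/|p₁ × p₂|.
Here n̂_z ≈ -0.162; the vertex latitude is φ_max = arccos|n̂_z| ≈ 80.7°.
Check via Clairaut: cos φ_max = |cos φ₁| · sin C = cos(21.3°)·sin(10.0°) ≈ 0.162, again giving ≈ 80.7°.

≈ 81°N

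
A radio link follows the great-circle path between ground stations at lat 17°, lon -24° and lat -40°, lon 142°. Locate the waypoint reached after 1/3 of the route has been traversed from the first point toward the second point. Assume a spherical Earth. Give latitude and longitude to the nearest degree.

Convert each endpoint to a unit vector on the sphere (x = cos φ cos λ, y = cos φ sin λ, z = sin φ).
The central angle between the endpoints is δ = arccos(p₁·p₂) ≈ 2.688 rad (154.0°).
Interpolate at f = 1/3 with slerp weights a = sin((1−f)δ)/sin δ ≈ 2.225, b = sin(fδ)/sin δ ≈ 1.781.
p = a·p₁ + b·p₂ ≈ (0.869, -0.026, -0.494); φ = arcsin(p_z) ≈ -29.60°, λ = atan2(p_y, p_x) ≈ -1.69°.

≈ lat -30°, lon -2°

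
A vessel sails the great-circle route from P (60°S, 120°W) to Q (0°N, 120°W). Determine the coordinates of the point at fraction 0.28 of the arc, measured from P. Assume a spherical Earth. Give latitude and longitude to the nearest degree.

Convert each endpoint to a unit vector on the sphere (x = cos φ cos λ, y = cos φ sin λ, z = sin φ).
The central angle between the endpoints is δ = arccos(p₁·p₂) ≈ 1.047 rad (60.0°).
Interpolate at f = 0.28 with slerp weights a = sin((1−f)δ)/sin δ ≈ 0.790, b = sin(fδ)/sin δ ≈ 0.334.
p = a·p₁ + b·p₂ ≈ (-0.364, -0.631, -0.685); φ = arcsin(p_z) ≈ -43.20°, λ = atan2(p_y, p_x) ≈ -120.00°.

≈ (43°S, 120°W)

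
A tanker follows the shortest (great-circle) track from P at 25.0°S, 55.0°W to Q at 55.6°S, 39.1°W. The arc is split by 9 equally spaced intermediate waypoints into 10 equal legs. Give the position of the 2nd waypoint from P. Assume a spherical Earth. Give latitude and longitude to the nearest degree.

The haversine formula gives a central angle δ ≈ 0.571 rad (32.7°) between the endpoints.
Interpolate at f = 2/10 with slerp weights a = sin((1−f)δ)/sin δ ≈ 0.816, b = sin(fδ)/sin δ ≈ 0.211.
p = a·p₁ + b·p₂ ≈ (0.517, -0.681, -0.519); φ = arcsin(p_z) ≈ -31.26°, λ = atan2(p_y, p_x) ≈ -52.81°.

≈ 31°S, 53°W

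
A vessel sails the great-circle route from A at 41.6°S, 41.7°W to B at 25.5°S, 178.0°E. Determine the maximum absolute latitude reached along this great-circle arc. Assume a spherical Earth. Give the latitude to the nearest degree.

≈ 64°S

The great circle lies in the plane with unit normal n̂ = (p₁ × p₂)/|p₁ × p₂|.
Here n̂_z ≈ -0.443; the vertex latitude is φ_max = arccos|n̂_z| ≈ 63.7°.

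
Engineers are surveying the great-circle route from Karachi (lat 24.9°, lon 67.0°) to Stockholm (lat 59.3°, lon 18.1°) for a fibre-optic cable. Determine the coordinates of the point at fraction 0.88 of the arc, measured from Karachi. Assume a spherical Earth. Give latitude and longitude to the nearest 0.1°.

≈ lat 56.6°, lon 27.8°

Convert each endpoint to a unit vector on the sphere (x = cos φ cos λ, y = cos φ sin λ, z = sin φ).
The central angle between the endpoints is δ = arccos(p₁·p₂) ≈ 0.841 rad (48.2°).
Interpolate at f = 0.88 with slerp weights a = sin((1−f)δ)/sin δ ≈ 0.135, b = sin(fδ)/sin δ ≈ 0.905.
p = a·p₁ + b·p₂ ≈ (0.487, 0.256, 0.835); φ = arcsin(p_z) ≈ 56.61°, λ = atan2(p_y, p_x) ≈ 27.77°.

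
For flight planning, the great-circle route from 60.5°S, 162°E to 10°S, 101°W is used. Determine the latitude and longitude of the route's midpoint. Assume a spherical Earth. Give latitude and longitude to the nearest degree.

≈ 45°S, 129°W

Convert each endpoint to a unit vector on the sphere (x = cos φ cos λ, y = cos φ sin λ, z = sin φ).
The central angle between the endpoints is δ = arccos(p₁·p₂) ≈ 1.479 rad (84.7°).
Interpolate at f = 1/2 with slerp weights a = sin((1−f)δ)/sin δ ≈ 0.677, b = sin(fδ)/sin δ ≈ 0.677.
p = a·p₁ + b·p₂ ≈ (-0.444, -0.551, -0.706); φ = arcsin(p_z) ≈ -44.95°, λ = atan2(p_y, p_x) ≈ -128.86°.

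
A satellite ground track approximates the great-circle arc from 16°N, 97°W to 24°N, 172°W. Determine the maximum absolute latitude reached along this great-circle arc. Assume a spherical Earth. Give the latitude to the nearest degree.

The great circle lies in the plane with unit normal n̂ = (p₁ × p₂)/|p₁ × p₂|.
Here n̂_z ≈ -0.902; the vertex latitude is φ_max = arccos|n̂_z| ≈ 25.6°.
Check via Clairaut: cos φ_max = |cos φ₁| · sin C = cos(16.0°)·sin(69.7°) ≈ 0.902, again giving ≈ 25.6°.

≈ 26°N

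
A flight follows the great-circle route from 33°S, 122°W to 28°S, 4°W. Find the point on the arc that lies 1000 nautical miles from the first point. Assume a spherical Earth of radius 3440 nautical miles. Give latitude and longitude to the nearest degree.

≈ 42°S, 104°W

Write both endpoints as unit vectors p₁, p₂ with components (cos φ cos λ, cos φ sin λ, sin φ).
The central angle between the endpoints is δ = arccos(p₁·p₂) ≈ 1.663 rad (95.3°). The total great-circle distance is δ·R ≈ 1.663 × 3440 ≈ 5720 nmi, so the target fraction is f = 1000/5720 ≈ 0.175.
Interpolate at f ≈ 0.175 with slerp weights a = sin((1−f)δ)/sin δ ≈ 0.985, b = sin(fδ)/sin δ ≈ 0.288.
p = a·p₁ + b·p₂ ≈ (-0.184, -0.718, -0.671); φ = arcsin(p_z) ≈ -42.17°, λ = atan2(p_y, p_x) ≈ -104.38°.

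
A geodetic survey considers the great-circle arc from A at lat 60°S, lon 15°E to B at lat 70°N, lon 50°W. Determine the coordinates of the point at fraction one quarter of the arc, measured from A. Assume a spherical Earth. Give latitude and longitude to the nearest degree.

≈ lat 28°S, lon 2°W

From cos δ = sin φ₁ sin φ₂ + cos φ₁ cos φ₂ cos Δλ, the central angle is δ ≈ 2.406 rad (137.9°).
Interpolate at f = 1/4 with slerp weights a = sin((1−f)δ)/sin δ ≈ 1.450, b = sin(fδ)/sin δ ≈ 0.843.
p = a·p₁ + b·p₂ ≈ (0.886, -0.033, -0.463); φ = arcsin(p_z) ≈ -27.59°, λ = atan2(p_y, p_x) ≈ -2.16°.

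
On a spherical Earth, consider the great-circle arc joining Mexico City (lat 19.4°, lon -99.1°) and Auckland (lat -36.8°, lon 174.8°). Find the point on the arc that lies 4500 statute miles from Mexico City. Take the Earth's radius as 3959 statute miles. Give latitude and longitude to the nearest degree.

≈ lat -21°, lon -151°

From cos δ = sin φ₁ sin φ₂ + cos φ₁ cos φ₂ cos Δλ, the central angle is δ ≈ 1.719 rad (98.5°). The total great-circle distance is δ·R ≈ 1.719 × 3959 ≈ 6805 mi, so the target fraction is f = 4500/6805 ≈ 0.661.
Interpolate at f ≈ 0.661 with slerp weights a = sin((1−f)δ)/sin δ ≈ 0.556, b = sin(fδ)/sin δ ≈ 0.917.
p = a·p₁ + b·p₂ ≈ (-0.814, -0.451, -0.365); φ = arcsin(p_z) ≈ -21.39°, λ = atan2(p_y, p_x) ≈ -151.01°.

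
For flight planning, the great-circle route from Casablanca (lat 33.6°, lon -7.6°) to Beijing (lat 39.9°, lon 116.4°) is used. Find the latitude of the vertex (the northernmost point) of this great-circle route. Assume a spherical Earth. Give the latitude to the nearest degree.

The great circle lies in the plane with unit normal n̂ = (p₁ × p₂)/|p₁ × p₂|.
Here n̂_z ≈ +0.530; the vertex latitude is φ_max = arccos|n̂_z| ≈ 58.0°.
Check via Clairaut: cos φ_max = |cos φ₁| · sin C = cos(33.6°)·sin(39.5°) ≈ 0.530, again giving ≈ 58.0°.

≈ 58°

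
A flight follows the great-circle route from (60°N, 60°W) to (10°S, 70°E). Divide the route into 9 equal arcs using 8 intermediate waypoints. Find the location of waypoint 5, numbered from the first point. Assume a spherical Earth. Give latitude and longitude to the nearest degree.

Convert each endpoint to a unit vector on the sphere (x = cos φ cos λ, y = cos φ sin λ, z = sin φ).
The central angle between the endpoints is δ = arccos(p₁·p₂) ≈ 2.057 rad (117.8°).
Interpolate at f = 5/9 with slerp weights a = sin((1−f)δ)/sin δ ≈ 0.896, b = sin(fδ)/sin δ ≈ 1.029.
p = a·p₁ + b·p₂ ≈ (0.570, 0.564, 0.597); φ = arcsin(p_z) ≈ 36.65°, λ = atan2(p_y, p_x) ≈ 44.69°.

≈ (37°N, 45°E)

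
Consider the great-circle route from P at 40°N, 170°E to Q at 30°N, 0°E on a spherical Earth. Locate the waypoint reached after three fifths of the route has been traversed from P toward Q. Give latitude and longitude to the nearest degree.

≈ 73°N, 19°E

Write both endpoints as unit vectors p₁, p₂ with components (cos φ cos λ, cos φ sin λ, sin φ).
The central angle between the endpoints is δ = arccos(p₁·p₂) ≈ 1.909 rad (109.4°).
Interpolate at f = 3/5 with slerp weights a = sin((1−f)δ)/sin δ ≈ 0.733, b = sin(fδ)/sin δ ≈ 0.966.
p = a·p₁ + b·p₂ ≈ (0.283, 0.098, 0.954); φ = arcsin(p_z) ≈ 72.57°, λ = atan2(p_y, p_x) ≈ 19.00°.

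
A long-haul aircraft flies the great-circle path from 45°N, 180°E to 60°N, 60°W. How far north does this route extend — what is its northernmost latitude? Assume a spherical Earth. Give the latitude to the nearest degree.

The great circle lies in the plane with unit normal n̂ = (p₁ × p₂)/|p₁ × p₂|.
Here n̂_z ≈ +0.340; the vertex latitude is φ_max = arccos|n̂_z| ≈ 70.1°.

≈ 70°N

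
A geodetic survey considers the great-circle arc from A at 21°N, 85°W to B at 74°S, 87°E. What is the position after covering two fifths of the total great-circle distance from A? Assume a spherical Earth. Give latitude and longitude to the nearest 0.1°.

Write both endpoints as unit vectors p₁, p₂ with components (cos φ cos λ, cos φ sin λ, sin φ).
The central angle between the endpoints is δ = arccos(p₁·p₂) ≈ 2.213 rad (126.8°).
Interpolate at f = 2/5 with slerp weights a = sin((1−f)δ)/sin δ ≈ 1.213, b = sin(fδ)/sin δ ≈ 0.967.
p = a·p₁ + b·p₂ ≈ (0.113, -0.862, -0.495); φ = arcsin(p_z) ≈ -29.67°, λ = atan2(p_y, p_x) ≈ -82.55°.

≈ 29.7°S, 82.6°W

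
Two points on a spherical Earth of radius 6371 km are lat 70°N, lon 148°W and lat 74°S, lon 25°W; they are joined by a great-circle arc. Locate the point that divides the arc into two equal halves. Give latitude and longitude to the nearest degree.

Write both endpoints as unit vectors p₁, p₂ with components (cos φ cos λ, cos φ sin λ, sin φ).
The central angle between the endpoints is δ = arccos(p₁·p₂) ≈ 2.839 rad (162.7°).
Interpolate at f = 1/2 with slerp weights a = sin((1−f)δ)/sin δ ≈ 3.320, b = sin(fδ)/sin δ ≈ 3.320.
p = a·p₁ + b·p₂ ≈ (-0.134, -0.988, -0.072); φ = arcsin(p_z) ≈ -4.11°, λ = atan2(p_y, p_x) ≈ -97.70°.

≈ lat 4°S, lon 98°W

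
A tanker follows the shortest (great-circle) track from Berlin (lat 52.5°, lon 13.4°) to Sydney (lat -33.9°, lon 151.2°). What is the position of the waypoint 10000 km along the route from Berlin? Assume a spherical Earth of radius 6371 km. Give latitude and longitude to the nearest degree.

≈ lat 9°, lon 115°

Convert each endpoint to a unit vector on the sphere (x = cos φ cos λ, y = cos φ sin λ, z = sin φ).
The central angle between the endpoints is δ = arccos(p₁·p₂) ≈ 2.527 rad (144.8°). The total great-circle distance is δ·R ≈ 2.527 × 6371 ≈ 16097 km, so the target fraction is f = 10000/16097 ≈ 0.621.
Interpolate at f ≈ 0.621 with slerp weights a = sin((1−f)δ)/sin δ ≈ 1.417, b = sin(fδ)/sin δ ≈ 1.733.
p = a·p₁ + b·p₂ ≈ (-0.422, 0.893, 0.157); φ = arcsin(p_z) ≈ 9.06°, λ = atan2(p_y, p_x) ≈ 115.27°.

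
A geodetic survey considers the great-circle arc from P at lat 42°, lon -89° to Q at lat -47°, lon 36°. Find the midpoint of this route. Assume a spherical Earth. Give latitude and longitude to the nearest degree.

The haversine formula gives a central angle δ ≈ 2.466 rad (141.3°) between the endpoints.
Interpolate at f = 1/2 with slerp weights a = sin((1−f)δ)/sin δ ≈ 1.508, b = sin(fδ)/sin δ ≈ 1.508.
p = a·p₁ + b·p₂ ≈ (0.851, -0.516, -0.094); φ = arcsin(p_z) ≈ -5.38°, λ = atan2(p_y, p_x) ≈ -31.21°.

≈ lat -5°, lon -31°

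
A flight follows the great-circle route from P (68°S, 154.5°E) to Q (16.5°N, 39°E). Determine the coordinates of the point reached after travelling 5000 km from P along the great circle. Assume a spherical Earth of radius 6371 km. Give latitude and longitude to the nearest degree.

Write both endpoints as unit vectors p₁, p₂ with components (cos φ cos λ, cos φ sin λ, sin φ).
The central angle between the endpoints is δ = arccos(p₁·p₂) ≈ 2.002 rad (114.7°). The total great-circle distance is δ·R ≈ 2.002 × 6371 ≈ 12755 km, so the target fraction is f = 5000/12755 ≈ 0.392.
Interpolate at f ≈ 0.392 with slerp weights a = sin((1−f)δ)/sin δ ≈ 1.033, b = sin(fδ)/sin δ ≈ 0.778.
p = a·p₁ + b·p₂ ≈ (0.230, 0.636, -0.737); φ = arcsin(p_z) ≈ -47.44°, λ = atan2(p_y, p_x) ≈ 70.08°.

≈ (47°S, 70°E)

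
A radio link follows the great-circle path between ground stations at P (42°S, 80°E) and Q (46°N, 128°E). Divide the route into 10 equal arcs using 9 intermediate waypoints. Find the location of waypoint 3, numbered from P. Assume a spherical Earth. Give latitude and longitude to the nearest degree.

≈ (16°S, 95°E)

From cos δ = sin φ₁ sin φ₂ + cos φ₁ cos φ₂ cos Δλ, the central angle is δ ≈ 1.707 rad (97.8°).
Interpolate at f = 3/10 with slerp weights a = sin((1−f)δ)/sin δ ≈ 0.939, b = sin(fδ)/sin δ ≈ 0.495.
p = a·p₁ + b·p₂ ≈ (-0.090, 0.958, -0.272); φ = arcsin(p_z) ≈ -15.81°, λ = atan2(p_y, p_x) ≈ 95.39°.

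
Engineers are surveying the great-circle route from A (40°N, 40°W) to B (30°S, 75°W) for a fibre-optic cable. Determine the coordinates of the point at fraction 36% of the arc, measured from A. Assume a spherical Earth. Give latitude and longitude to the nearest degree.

Write both endpoints as unit vectors p₁, p₂ with components (cos φ cos λ, cos φ sin λ, sin φ).
The central angle between the endpoints is δ = arccos(p₁·p₂) ≈ 1.347 rad (77.2°).
Interpolate at f = 0.36 with slerp weights a = sin((1−f)δ)/sin δ ≈ 0.779, b = sin(fδ)/sin δ ≈ 0.478.
p = a·p₁ + b·p₂ ≈ (0.564, -0.783, 0.261); φ = arcsin(p_z) ≈ 15.16°, λ = atan2(p_y, p_x) ≈ -54.24°.

≈ (15°N, 54°W)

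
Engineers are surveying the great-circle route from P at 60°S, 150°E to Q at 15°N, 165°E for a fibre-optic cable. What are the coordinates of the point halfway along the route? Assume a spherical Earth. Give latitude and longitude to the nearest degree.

Convert each endpoint to a unit vector on the sphere (x = cos φ cos λ, y = cos φ sin λ, z = sin φ).
The central angle between the endpoints is δ = arccos(p₁·p₂) ≈ 1.326 rad (76.0°).
Interpolate at f = 1/2 with slerp weights a = sin((1−f)δ)/sin δ ≈ 0.634, b = sin(fδ)/sin δ ≈ 0.634.
p = a·p₁ + b·p₂ ≈ (-0.867, 0.317, -0.385); φ = arcsin(p_z) ≈ -22.66°, λ = atan2(p_y, p_x) ≈ 159.90°.

≈ 23°S, 160°E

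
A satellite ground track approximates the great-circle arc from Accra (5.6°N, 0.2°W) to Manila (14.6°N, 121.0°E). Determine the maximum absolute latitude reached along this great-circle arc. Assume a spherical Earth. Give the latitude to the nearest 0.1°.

The great circle lies in the plane with unit normal n̂ = (p₁ × p₂)/|p₁ × p₂|.
Here n̂_z ≈ +0.936; the vertex latitude is φ_max = arccos|n̂_z| ≈ 20.7°.

≈ 20.7°N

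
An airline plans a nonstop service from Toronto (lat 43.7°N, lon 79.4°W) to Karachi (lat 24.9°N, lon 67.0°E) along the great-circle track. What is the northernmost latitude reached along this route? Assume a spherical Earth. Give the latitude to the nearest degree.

The great circle lies in the plane with unit normal n̂ = (p₁ × p₂)/|p₁ × p₂|.
Here n̂_z ≈ +0.375; the vertex latitude is φ_max = arccos|n̂_z| ≈ 68.0°.
Check via Clairaut: cos φ_max = |cos φ₁| · sin C = cos(43.7°)·sin(31.3°) ≈ 0.375, again giving ≈ 68.0°.

≈ 68°N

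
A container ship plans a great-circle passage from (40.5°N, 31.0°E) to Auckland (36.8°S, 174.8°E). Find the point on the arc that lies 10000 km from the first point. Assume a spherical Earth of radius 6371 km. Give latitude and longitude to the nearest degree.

From cos δ = sin φ₁ sin φ₂ + cos φ₁ cos φ₂ cos Δλ, the central angle is δ ≈ 2.647 rad (151.7°). The total great-circle distance is δ·R ≈ 2.647 × 6371 ≈ 16867 km, so the target fraction is f = 10000/16867 ≈ 0.593.
Interpolate at f ≈ 0.593 with slerp weights a = sin((1−f)δ)/sin δ ≈ 1.857, b = sin(fδ)/sin δ ≈ 2.108.
p = a·p₁ + b·p₂ ≈ (-0.471, 0.880, -0.057); φ = arcsin(p_z) ≈ -3.25°, λ = atan2(p_y, p_x) ≈ 118.13°.

≈ (3°S, 118°E)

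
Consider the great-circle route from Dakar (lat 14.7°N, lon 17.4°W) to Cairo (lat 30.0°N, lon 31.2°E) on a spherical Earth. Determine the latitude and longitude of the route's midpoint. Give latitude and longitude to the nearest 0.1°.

≈ lat 24.3°N, lon 5.5°E

Write both endpoints as unit vectors p₁, p₂ with components (cos φ cos λ, cos φ sin λ, sin φ).
The central angle between the endpoints is δ = arccos(p₁·p₂) ≈ 0.822 rad (47.1°).
Interpolate at f = 1/2 with slerp weights a = sin((1−f)δ)/sin δ ≈ 0.545, b = sin(fδ)/sin δ ≈ 0.545.
p = a·p₁ + b·p₂ ≈ (0.907, 0.087, 0.411); φ = arcsin(p_z) ≈ 24.27°, λ = atan2(p_y, p_x) ≈ 5.47°.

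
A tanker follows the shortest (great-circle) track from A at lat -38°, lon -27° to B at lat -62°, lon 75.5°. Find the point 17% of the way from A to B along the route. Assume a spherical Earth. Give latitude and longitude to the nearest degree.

≈ lat -47°, lon -19°

Convert each endpoint to a unit vector on the sphere (x = cos φ cos λ, y = cos φ sin λ, z = sin φ).
The central angle between the endpoints is δ = arccos(p₁·p₂) ≈ 1.089 rad (62.4°).
Interpolate at f = 0.17 with slerp weights a = sin((1−f)δ)/sin δ ≈ 0.887, b = sin(fδ)/sin δ ≈ 0.208.
p = a·p₁ + b·p₂ ≈ (0.647, -0.223, -0.729); φ = arcsin(p_z) ≈ -46.82°, λ = atan2(p_y, p_x) ≈ -19.00°.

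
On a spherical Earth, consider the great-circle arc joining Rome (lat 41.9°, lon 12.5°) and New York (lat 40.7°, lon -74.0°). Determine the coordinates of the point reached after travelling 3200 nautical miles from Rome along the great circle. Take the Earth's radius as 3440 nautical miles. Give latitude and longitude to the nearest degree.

≈ lat 45°, lon -64°

From cos δ = sin φ₁ sin φ₂ + cos φ₁ cos φ₂ cos Δλ, the central angle is δ ≈ 1.082 rad (62.0°). The total great-circle distance is δ·R ≈ 1.082 × 3440 ≈ 3721 nmi, so the target fraction is f = 3200/3721 ≈ 0.860.
Interpolate at f ≈ 0.860 with slerp weights a = sin((1−f)δ)/sin δ ≈ 0.171, b = sin(fδ)/sin δ ≈ 0.908.
p = a·p₁ + b·p₂ ≈ (0.314, -0.634, 0.706); φ = arcsin(p_z) ≈ 44.94°, λ = atan2(p_y, p_x) ≈ -63.67°.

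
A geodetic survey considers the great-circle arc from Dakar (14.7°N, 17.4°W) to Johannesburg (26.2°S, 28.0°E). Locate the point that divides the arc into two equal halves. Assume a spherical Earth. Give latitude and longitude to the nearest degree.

The haversine formula gives a central angle δ ≈ 1.050 rad (60.2°) between the endpoints.
Interpolate at f = 1/2 with slerp weights a = sin((1−f)δ)/sin δ ≈ 0.578, b = sin(fδ)/sin δ ≈ 0.578.
p = a·p₁ + b·p₂ ≈ (0.991, 0.076, -0.108); φ = arcsin(p_z) ≈ -6.23°, λ = atan2(p_y, p_x) ≈ 4.40°.

≈ 6°S, 4°E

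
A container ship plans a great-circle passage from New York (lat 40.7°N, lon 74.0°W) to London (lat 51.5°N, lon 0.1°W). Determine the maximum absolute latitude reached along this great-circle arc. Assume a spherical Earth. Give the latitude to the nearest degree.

≈ 54°N

The great circle lies in the plane with unit normal n̂ = (p₁ × p₂)/|p₁ × p₂|.
Here n̂_z ≈ +0.591; the vertex latitude is φ_max = arccos|n̂_z| ≈ 53.8°.
Check via Clairaut: cos φ_max = |cos φ₁| · sin C = cos(40.7°)·sin(51.2°) ≈ 0.591, again giving ≈ 53.8°.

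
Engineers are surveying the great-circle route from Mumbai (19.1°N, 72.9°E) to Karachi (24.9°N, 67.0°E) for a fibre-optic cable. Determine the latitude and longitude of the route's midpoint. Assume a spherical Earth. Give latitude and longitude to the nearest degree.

≈ 22°N, 70°E

Write both endpoints as unit vectors p₁, p₂ with components (cos φ cos λ, cos φ sin λ, sin φ).
The central angle between the endpoints is δ = arccos(p₁·p₂) ≈ 0.139 rad (8.0°).
Interpolate at f = 1/2 with slerp weights a = sin((1−f)δ)/sin δ ≈ 0.501, b = sin(fδ)/sin δ ≈ 0.501.
p = a·p₁ + b·p₂ ≈ (0.317, 0.871, 0.375); φ = arcsin(p_z) ≈ 22.03°, λ = atan2(p_y, p_x) ≈ 70.01°.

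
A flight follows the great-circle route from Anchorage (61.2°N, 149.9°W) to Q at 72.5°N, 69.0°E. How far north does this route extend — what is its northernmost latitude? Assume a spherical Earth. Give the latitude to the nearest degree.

≈ 82°N

The great circle lies in the plane with unit normal n̂ = (p₁ × p₂)/|p₁ × p₂|.
Here n̂_z ≈ -0.132; the vertex latitude is φ_max = arccos|n̂_z| ≈ 82.4°.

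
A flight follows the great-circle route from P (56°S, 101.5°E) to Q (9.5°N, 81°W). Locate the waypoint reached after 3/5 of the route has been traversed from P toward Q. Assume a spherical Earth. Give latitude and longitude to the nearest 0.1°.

≈ (43.8°S, 83.1°W)

Convert each endpoint to a unit vector on the sphere (x = cos φ cos λ, y = cos φ sin λ, z = sin φ).
The central angle between the endpoints is δ = arccos(p₁·p₂) ≈ 2.329 rad (133.5°).
Interpolate at f = 3/5 with slerp weights a = sin((1−f)δ)/sin δ ≈ 1.106, b = sin(fδ)/sin δ ≈ 1.357.
p = a·p₁ + b·p₂ ≈ (0.086, -0.716, -0.693); φ = arcsin(p_z) ≈ -43.85°, λ = atan2(p_y, p_x) ≈ -83.14°.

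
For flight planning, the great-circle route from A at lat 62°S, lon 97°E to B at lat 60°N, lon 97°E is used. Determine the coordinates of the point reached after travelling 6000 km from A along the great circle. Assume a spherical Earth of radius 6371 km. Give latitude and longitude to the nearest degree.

From cos δ = sin φ₁ sin φ₂ + cos φ₁ cos φ₂ cos Δλ, the central angle is δ ≈ 2.129 rad (122.0°). The total great-circle distance is δ·R ≈ 2.129 × 6371 ≈ 13566 km, so the target fraction is f = 6000/13566 ≈ 0.442.
Interpolate at f ≈ 0.442 with slerp weights a = sin((1−f)δ)/sin δ ≈ 1.094, b = sin(fδ)/sin δ ≈ 0.953.
p = a·p₁ + b·p₂ ≈ (-0.121, 0.983, -0.140); φ = arcsin(p_z) ≈ -8.04°, λ = atan2(p_y, p_x) ≈ 97.00°.

≈ lat 8°S, lon 97°E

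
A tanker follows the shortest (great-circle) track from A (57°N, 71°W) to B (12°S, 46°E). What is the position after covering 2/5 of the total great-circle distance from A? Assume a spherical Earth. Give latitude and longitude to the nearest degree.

From cos δ = sin φ₁ sin φ₂ + cos φ₁ cos φ₂ cos Δλ, the central angle is δ ≈ 2.000 rad (114.6°).
Interpolate at f = 2/5 with slerp weights a = sin((1−f)δ)/sin δ ≈ 1.025, b = sin(fδ)/sin δ ≈ 0.789.
p = a·p₁ + b·p₂ ≈ (0.718, 0.027, 0.696); φ = arcsin(p_z) ≈ 44.08°, λ = atan2(p_y, p_x) ≈ 2.17°.

≈ (44°N, 2°E)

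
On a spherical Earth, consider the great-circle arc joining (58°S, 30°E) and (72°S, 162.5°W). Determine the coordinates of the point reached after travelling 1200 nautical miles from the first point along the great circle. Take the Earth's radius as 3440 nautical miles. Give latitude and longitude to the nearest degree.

Write both endpoints as unit vectors p₁, p₂ with components (cos φ cos λ, cos φ sin λ, sin φ).
The central angle between the endpoints is δ = arccos(p₁·p₂) ≈ 0.868 rad (49.7°). The total great-circle distance is δ·R ≈ 0.868 × 3440 ≈ 2984 nmi, so the target fraction is f = 1200/2984 ≈ 0.402.
Interpolate at f ≈ 0.402 with slerp weights a = sin((1−f)δ)/sin δ ≈ 0.650, b = sin(fδ)/sin δ ≈ 0.448.
p = a·p₁ + b·p₂ ≈ (0.166, 0.131, -0.977); φ = arcsin(p_z) ≈ -77.80°, λ = atan2(p_y, p_x) ≈ 38.15°.

≈ (78°S, 38°E)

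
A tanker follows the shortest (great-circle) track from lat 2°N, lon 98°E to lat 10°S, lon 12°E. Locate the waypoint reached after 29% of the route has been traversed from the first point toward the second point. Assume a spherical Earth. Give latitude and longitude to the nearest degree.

Convert each endpoint to a unit vector on the sphere (x = cos φ cos λ, y = cos φ sin λ, z = sin φ).
The central angle between the endpoints is δ = arccos(p₁·p₂) ≈ 1.508 rad (86.4°).
Interpolate at f = 0.29 with slerp weights a = sin((1−f)δ)/sin δ ≈ 0.879, b = sin(fδ)/sin δ ≈ 0.424.
p = a·p₁ + b·p₂ ≈ (0.287, 0.957, -0.043); φ = arcsin(p_z) ≈ -2.46°, λ = atan2(p_y, p_x) ≈ 73.34°.

≈ lat 2°S, lon 73°E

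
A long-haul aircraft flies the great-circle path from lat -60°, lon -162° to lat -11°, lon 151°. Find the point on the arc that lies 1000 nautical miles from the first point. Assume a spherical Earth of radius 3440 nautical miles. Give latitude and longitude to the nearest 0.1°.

From cos δ = sin φ₁ sin φ₂ + cos φ₁ cos φ₂ cos Δλ, the central angle is δ ≈ 1.047 rad (60.0°). The total great-circle distance is δ·R ≈ 1.047 × 3440 ≈ 3602 nmi, so the target fraction is f = 1000/3602 ≈ 0.278.
Interpolate at f ≈ 0.278 with slerp weights a = sin((1−f)δ)/sin δ ≈ 0.793, b = sin(fδ)/sin δ ≈ 0.331.
p = a·p₁ + b·p₂ ≈ (-0.661, 0.035, -0.750); φ = arcsin(p_z) ≈ -48.55°, λ = atan2(p_y, p_x) ≈ 176.97°.

≈ lat -48.6°, lon 177.0°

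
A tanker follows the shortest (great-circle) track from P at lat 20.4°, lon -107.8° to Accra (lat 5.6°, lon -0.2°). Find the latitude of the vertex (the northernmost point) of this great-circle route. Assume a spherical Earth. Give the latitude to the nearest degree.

≈ 23°

The great circle lies in the plane with unit normal n̂ = (p₁ × p₂)/|p₁ × p₂|.
Here n̂_z ≈ +0.918; the vertex latitude is φ_max = arccos|n̂_z| ≈ 23.4°.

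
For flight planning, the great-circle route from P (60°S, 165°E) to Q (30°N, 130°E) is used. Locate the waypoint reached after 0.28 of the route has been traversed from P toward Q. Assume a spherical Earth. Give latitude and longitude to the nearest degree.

≈ (36°S, 149°E)

From cos δ = sin φ₁ sin φ₂ + cos φ₁ cos φ₂ cos Δλ, the central angle is δ ≈ 1.649 rad (94.5°).
Interpolate at f = 0.28 with slerp weights a = sin((1−f)δ)/sin δ ≈ 0.930, b = sin(fδ)/sin δ ≈ 0.447.
p = a·p₁ + b·p₂ ≈ (-0.698, 0.417, -0.582); φ = arcsin(p_z) ≈ -35.60°, λ = atan2(p_y, p_x) ≈ 149.16°.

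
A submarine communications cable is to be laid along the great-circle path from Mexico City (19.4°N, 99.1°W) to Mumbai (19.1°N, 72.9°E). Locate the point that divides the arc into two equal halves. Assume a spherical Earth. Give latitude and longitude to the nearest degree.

≈ (79°N, 12°W)

Write both endpoints as unit vectors p₁, p₂ with components (cos φ cos λ, cos φ sin λ, sin φ).
The central angle between the endpoints is δ = arccos(p₁·p₂) ≈ 2.456 rad (140.7°).
Interpolate at f = 1/2 with slerp weights a = sin((1−f)δ)/sin δ ≈ 1.487, b = sin(fδ)/sin δ ≈ 1.487.
p = a·p₁ + b·p₂ ≈ (0.191, -0.042, 0.981); φ = arcsin(p_z) ≈ 78.70°, λ = atan2(p_y, p_x) ≈ -12.35°.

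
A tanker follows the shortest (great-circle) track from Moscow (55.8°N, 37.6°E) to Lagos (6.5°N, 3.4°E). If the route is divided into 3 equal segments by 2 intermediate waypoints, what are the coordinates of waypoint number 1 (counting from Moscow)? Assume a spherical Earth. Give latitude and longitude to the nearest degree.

≈ (40°N, 21°E)

Write both endpoints as unit vectors p₁, p₂ with components (cos φ cos λ, cos φ sin λ, sin φ).
The central angle between the endpoints is δ = arccos(p₁·p₂) ≈ 0.982 rad (56.3°).
Interpolate at f = 1/3 with slerp weights a = sin((1−f)δ)/sin δ ≈ 0.732, b = sin(fδ)/sin δ ≈ 0.387.
p = a·p₁ + b·p₂ ≈ (0.709, 0.274, 0.649); φ = arcsin(p_z) ≈ 40.49°, λ = atan2(p_y, p_x) ≈ 21.11°.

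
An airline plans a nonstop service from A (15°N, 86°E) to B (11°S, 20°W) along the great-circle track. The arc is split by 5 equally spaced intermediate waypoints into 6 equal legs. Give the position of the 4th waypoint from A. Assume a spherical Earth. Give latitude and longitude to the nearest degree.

Write both endpoints as unit vectors p₁, p₂ with components (cos φ cos λ, cos φ sin λ, sin φ).
The central angle between the endpoints is δ = arccos(p₁·p₂) ≈ 1.887 rad (108.1°).
Interpolate at f = 4/6 with slerp weights a = sin((1−f)δ)/sin δ ≈ 0.619, b = sin(fδ)/sin δ ≈ 1.001.
p = a·p₁ + b·p₂ ≈ (0.965, 0.260, -0.031); φ = arcsin(p_z) ≈ -1.77°, λ = atan2(p_y, p_x) ≈ 15.10°.

≈ (2°S, 15°E)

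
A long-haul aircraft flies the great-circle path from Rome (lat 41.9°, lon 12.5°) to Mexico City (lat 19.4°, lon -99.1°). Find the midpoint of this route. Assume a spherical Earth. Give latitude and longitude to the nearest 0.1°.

The haversine formula gives a central angle δ ≈ 1.607 rad (92.1°) between the endpoints.
Interpolate at f = 1/2 with slerp weights a = sin((1−f)δ)/sin δ ≈ 0.720, b = sin(fδ)/sin δ ≈ 0.720.
p = a·p₁ + b·p₂ ≈ (0.416, -0.555, 0.720); φ = arcsin(p_z) ≈ 46.09°, λ = atan2(p_y, p_x) ≈ -53.14°.

≈ lat 46.1°, lon -53.1°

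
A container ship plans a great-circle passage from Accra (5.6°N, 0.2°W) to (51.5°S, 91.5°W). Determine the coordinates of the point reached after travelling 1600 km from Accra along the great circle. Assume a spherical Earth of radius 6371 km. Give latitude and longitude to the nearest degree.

≈ (6°S, 9°W)

From cos δ = sin φ₁ sin φ₂ + cos φ₁ cos φ₂ cos Δλ, the central angle is δ ≈ 1.661 rad (95.2°). The total great-circle distance is δ·R ≈ 1.661 × 6371 ≈ 10584 km, so the target fraction is f = 1600/10584 ≈ 0.151.
Interpolate at f ≈ 0.151 with slerp weights a = sin((1−f)δ)/sin δ ≈ 0.991, b = sin(fδ)/sin δ ≈ 0.250.
p = a·p₁ + b·p₂ ≈ (0.982, -0.159, -0.099); φ = arcsin(p_z) ≈ -5.66°, λ = atan2(p_y, p_x) ≈ -9.18°.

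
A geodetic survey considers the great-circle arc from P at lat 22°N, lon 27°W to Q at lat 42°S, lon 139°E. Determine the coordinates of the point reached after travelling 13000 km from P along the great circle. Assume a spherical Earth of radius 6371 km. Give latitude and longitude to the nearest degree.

Write both endpoints as unit vectors p₁, p₂ with components (cos φ cos λ, cos φ sin λ, sin φ).
The central angle between the endpoints is δ = arccos(p₁·p₂) ≈ 2.737 rad (156.8°). The total great-circle distance is δ·R ≈ 2.737 × 6371 ≈ 17437 km, so the target fraction is f = 13000/17437 ≈ 0.746.
Interpolate at f ≈ 0.746 with slerp weights a = sin((1−f)δ)/sin δ ≈ 1.629, b = sin(fδ)/sin δ ≈ 2.265.
p = a·p₁ + b·p₂ ≈ (0.076, 0.418, -0.905); φ = arcsin(p_z) ≈ -64.84°, λ = atan2(p_y, p_x) ≈ 79.74°.

≈ lat 65°S, lon 80°E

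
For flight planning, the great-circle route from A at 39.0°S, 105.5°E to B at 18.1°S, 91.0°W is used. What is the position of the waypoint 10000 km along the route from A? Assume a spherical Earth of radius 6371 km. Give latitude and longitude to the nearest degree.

From cos δ = sin φ₁ sin φ₂ + cos φ₁ cos φ₂ cos Δλ, the central angle is δ ≈ 2.109 rad (120.8°). The total great-circle distance is δ·R ≈ 2.109 × 6371 ≈ 13438 km, so the target fraction is f = 10000/13438 ≈ 0.744.
Interpolate at f ≈ 0.744 with slerp weights a = sin((1−f)δ)/sin δ ≈ 0.598, b = sin(fδ)/sin δ ≈ 1.165.
p = a·p₁ + b·p₂ ≈ (-0.144, -0.659, -0.738); φ = arcsin(p_z) ≈ -47.60°, λ = atan2(p_y, p_x) ≈ -102.30°.

≈ 48°S, 102°W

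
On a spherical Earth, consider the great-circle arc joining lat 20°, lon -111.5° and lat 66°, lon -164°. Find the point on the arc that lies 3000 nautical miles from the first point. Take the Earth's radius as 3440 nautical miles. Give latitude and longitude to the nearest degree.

Write both endpoints as unit vectors p₁, p₂ with components (cos φ cos λ, cos φ sin λ, sin φ).
The central angle between the endpoints is δ = arccos(p₁·p₂) ≈ 0.994 rad (57.0°). The total great-circle distance is δ·R ≈ 0.994 × 3440 ≈ 3420 nmi, so the target fraction is f = 3000/3420 ≈ 0.877.
Interpolate at f ≈ 0.877 with slerp weights a = sin((1−f)δ)/sin δ ≈ 0.145, b = sin(fδ)/sin δ ≈ 0.913.
p = a·p₁ + b·p₂ ≈ (-0.407, -0.229, 0.884); φ = arcsin(p_z) ≈ 62.14°, λ = atan2(p_y, p_x) ≈ -150.59°.

≈ lat 62°, lon -151°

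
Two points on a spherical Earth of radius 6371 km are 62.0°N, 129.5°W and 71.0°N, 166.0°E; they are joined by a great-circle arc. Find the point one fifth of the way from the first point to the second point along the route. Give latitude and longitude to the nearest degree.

≈ 66°N, 138°W

The haversine formula gives a central angle δ ≈ 0.450 rad (25.8°) between the endpoints.
Interpolate at f = 1/5 with slerp weights a = sin((1−f)δ)/sin δ ≈ 0.810, b = sin(fδ)/sin δ ≈ 0.207.
p = a·p₁ + b·p₂ ≈ (-0.307, -0.277, 0.910); φ = arcsin(p_z) ≈ 65.57°, λ = atan2(p_y, p_x) ≈ -137.94°.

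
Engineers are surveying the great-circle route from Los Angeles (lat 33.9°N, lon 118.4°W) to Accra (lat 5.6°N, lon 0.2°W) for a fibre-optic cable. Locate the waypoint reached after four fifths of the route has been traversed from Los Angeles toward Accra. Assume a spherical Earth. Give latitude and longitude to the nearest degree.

Convert each endpoint to a unit vector on the sphere (x = cos φ cos λ, y = cos φ sin λ, z = sin φ).
The central angle between the endpoints is δ = arccos(p₁·p₂) ≈ 1.913 rad (109.6°).
Interpolate at f = 4/5 with slerp weights a = sin((1−f)δ)/sin δ ≈ 0.396, b = sin(fδ)/sin δ ≈ 1.061.
p = a·p₁ + b·p₂ ≈ (0.899, -0.293, 0.325); φ = arcsin(p_z) ≈ 18.94°, λ = atan2(p_y, p_x) ≈ -18.05°.

≈ lat 19°N, lon 18°W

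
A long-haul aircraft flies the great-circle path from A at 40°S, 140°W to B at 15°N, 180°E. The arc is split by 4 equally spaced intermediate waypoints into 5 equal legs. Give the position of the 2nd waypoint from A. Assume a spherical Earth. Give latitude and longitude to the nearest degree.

≈ 19°S, 159°W

From cos δ = sin φ₁ sin φ₂ + cos φ₁ cos φ₂ cos Δλ, the central angle is δ ≈ 1.159 rad (66.4°).
Interpolate at f = 2/5 with slerp weights a = sin((1−f)δ)/sin δ ≈ 0.699, b = sin(fδ)/sin δ ≈ 0.488.
p = a·p₁ + b·p₂ ≈ (-0.882, -0.344, -0.323); φ = arcsin(p_z) ≈ -18.85°, λ = atan2(p_y, p_x) ≈ -158.67°.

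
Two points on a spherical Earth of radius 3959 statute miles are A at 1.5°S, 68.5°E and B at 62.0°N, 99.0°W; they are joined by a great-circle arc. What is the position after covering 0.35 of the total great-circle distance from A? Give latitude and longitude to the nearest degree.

Write both endpoints as unit vectors p₁, p₂ with components (cos φ cos λ, cos φ sin λ, sin φ).
The central angle between the endpoints is δ = arccos(p₁·p₂) ≈ 2.073 rad (118.8°).
Interpolate at f = 0.35 with slerp weights a = sin((1−f)δ)/sin δ ≈ 1.112, b = sin(fδ)/sin δ ≈ 0.757.
p = a·p₁ + b·p₂ ≈ (0.352, 0.684, 0.639); φ = arcsin(p_z) ≈ 39.74°, λ = atan2(p_y, p_x) ≈ 62.76°.

≈ 40°N, 63°E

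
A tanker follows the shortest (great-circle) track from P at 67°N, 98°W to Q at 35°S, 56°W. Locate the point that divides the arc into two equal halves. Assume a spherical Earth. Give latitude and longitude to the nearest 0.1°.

≈ 16.9°N, 69.3°W

Convert each endpoint to a unit vector on the sphere (x = cos φ cos λ, y = cos φ sin λ, z = sin φ).
The central angle between the endpoints is δ = arccos(p₁·p₂) ≈ 1.865 rad (106.9°).
Interpolate at f = 1/2 with slerp weights a = sin((1−f)δ)/sin δ ≈ 0.839, b = sin(fδ)/sin δ ≈ 0.839.
p = a·p₁ + b·p₂ ≈ (0.339, -0.895, 0.291); φ = arcsin(p_z) ≈ 16.93°, λ = atan2(p_y, p_x) ≈ -69.26°.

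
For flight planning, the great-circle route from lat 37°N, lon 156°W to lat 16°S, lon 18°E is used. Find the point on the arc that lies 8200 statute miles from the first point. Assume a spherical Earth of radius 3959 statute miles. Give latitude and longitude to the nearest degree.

≈ lat 23°N, lon 9°E

Convert each endpoint to a unit vector on the sphere (x = cos φ cos λ, y = cos φ sin λ, z = sin φ).
The central angle between the endpoints is δ = arccos(p₁·p₂) ≈ 2.764 rad (158.3°). The total great-circle distance is δ·R ≈ 2.764 × 3959 ≈ 10941 mi, so the target fraction is f = 8200/10941 ≈ 0.749.
Interpolate at f ≈ 0.749 with slerp weights a = sin((1−f)δ)/sin δ ≈ 1.729, b = sin(fδ)/sin δ ≈ 2.377.
p = a·p₁ + b·p₂ ≈ (0.911, 0.144, 0.385); φ = arcsin(p_z) ≈ 22.67°, λ = atan2(p_y, p_x) ≈ 9.00°.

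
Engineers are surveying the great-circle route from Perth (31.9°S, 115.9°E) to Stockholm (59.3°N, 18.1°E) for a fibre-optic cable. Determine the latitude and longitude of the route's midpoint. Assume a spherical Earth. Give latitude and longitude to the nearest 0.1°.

Write both endpoints as unit vectors p₁, p₂ with components (cos φ cos λ, cos φ sin λ, sin φ).
The central angle between the endpoints is δ = arccos(p₁·p₂) ≈ 2.110 rad (120.9°).
Interpolate at f = 1/2 with slerp weights a = sin((1−f)δ)/sin δ ≈ 1.013, b = sin(fδ)/sin δ ≈ 1.013.
p = a·p₁ + b·p₂ ≈ (0.116, 0.935, 0.336); φ = arcsin(p_z) ≈ 19.63°, λ = atan2(p_y, p_x) ≈ 82.93°.

≈ 19.6°N, 82.9°E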